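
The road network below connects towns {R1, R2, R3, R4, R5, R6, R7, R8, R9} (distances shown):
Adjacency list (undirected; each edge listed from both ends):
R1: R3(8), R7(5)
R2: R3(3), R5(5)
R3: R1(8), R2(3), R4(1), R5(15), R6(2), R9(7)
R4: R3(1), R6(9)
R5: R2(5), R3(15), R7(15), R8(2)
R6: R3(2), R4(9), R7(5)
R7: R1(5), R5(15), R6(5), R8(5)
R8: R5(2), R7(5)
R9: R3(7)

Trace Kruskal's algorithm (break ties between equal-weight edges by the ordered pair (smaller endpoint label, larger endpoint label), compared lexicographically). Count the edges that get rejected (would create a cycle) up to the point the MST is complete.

Kruskal: consider edges lightest-first.
R3—R4 (1): add — endpoints in different components.
R3—R6 (2): add — endpoints in different components.
R5—R8 (2): add — endpoints in different components.
R2—R3 (3): add — endpoints in different components.
R1—R7 (5): add — endpoints in different components.
R2—R5 (5): add — endpoints in different components.
R6—R7 (5): add — endpoints in different components.
R7—R8 (5): skip — R7 and R8 already connected.
R3—R9 (7): add — endpoints in different components.
Edges rejected before the tree was complete: 1.

1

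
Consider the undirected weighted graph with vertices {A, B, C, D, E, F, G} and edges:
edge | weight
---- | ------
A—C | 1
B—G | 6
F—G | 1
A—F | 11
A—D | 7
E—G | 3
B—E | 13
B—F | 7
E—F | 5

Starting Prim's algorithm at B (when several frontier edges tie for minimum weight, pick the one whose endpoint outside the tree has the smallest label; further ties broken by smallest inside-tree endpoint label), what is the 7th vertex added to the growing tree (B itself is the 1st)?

D

Grow the tree from B using Prim:
Step 1: cheapest edge leaving the tree is B—G (6); add G.
Step 2: cheapest edge leaving the tree is F—G (1); add F.
Step 3: cheapest edge leaving the tree is E—G (3); add E.
Step 4: cheapest edge leaving the tree is A—F (11); add A.
Step 5: cheapest edge leaving the tree is A—C (1); add C.
Step 6: cheapest edge leaving the tree is A—D (7); add D.
Vertex order: B, G, F, E, A, C, D. The 7th vertex is D.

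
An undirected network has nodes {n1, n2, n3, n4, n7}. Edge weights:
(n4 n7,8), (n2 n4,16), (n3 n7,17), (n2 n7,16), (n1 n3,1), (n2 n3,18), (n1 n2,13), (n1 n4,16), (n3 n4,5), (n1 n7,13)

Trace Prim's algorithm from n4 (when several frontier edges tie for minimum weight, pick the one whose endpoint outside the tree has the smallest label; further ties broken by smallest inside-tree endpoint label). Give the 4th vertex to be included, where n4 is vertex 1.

n7

Prim's algorithm from n4:
Step 1: cheapest edge leaving the tree is n3 n4 (5); add n3.
Step 2: cheapest edge leaving the tree is n1 n3 (1); add n1.
Step 3: cheapest edge leaving the tree is n4 n7 (8); add n7.
Step 4: cheapest edge leaving the tree is n1 n2 (13); add n2.
Vertex order: n4, n3, n1, n7, n2. The 4th vertex is n7.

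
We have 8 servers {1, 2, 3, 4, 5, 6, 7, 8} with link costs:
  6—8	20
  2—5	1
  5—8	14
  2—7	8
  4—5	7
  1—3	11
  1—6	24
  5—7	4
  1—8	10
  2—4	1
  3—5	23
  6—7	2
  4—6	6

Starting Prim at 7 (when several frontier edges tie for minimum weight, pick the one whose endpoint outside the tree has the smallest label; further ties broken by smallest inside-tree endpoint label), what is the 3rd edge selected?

Prim's algorithm from 7:
Step 1: cheapest edge leaving the tree is 6—7 (2); add 6.
Step 2: cheapest edge leaving the tree is 5—7 (4); add 5.
Step 3: cheapest edge leaving the tree is 2—5 (1); add 2.
Step 4: cheapest edge leaving the tree is 2—4 (1); add 4.
Step 5: cheapest edge leaving the tree is 5—8 (14); add 8.
Step 6: cheapest edge leaving the tree is 1—8 (10); add 1.
Step 7: cheapest edge leaving the tree is 1—3 (11); add 3.
The 3rd edge added is 2—5.

2-5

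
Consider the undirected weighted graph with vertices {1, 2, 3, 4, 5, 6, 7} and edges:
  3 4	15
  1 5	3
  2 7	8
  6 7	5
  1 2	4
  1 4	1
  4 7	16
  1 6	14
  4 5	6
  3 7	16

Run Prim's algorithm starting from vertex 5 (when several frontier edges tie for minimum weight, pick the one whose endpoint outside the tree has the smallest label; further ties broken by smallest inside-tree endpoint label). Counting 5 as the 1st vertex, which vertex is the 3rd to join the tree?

Prim, starting at 5.
Step 1: cheapest edge leaving the tree is 1 5 (3); add 1.
Step 2: cheapest edge leaving the tree is 1 4 (1); add 4.
Step 3: cheapest edge leaving the tree is 1 2 (4); add 2.
Step 4: cheapest edge leaving the tree is 2 7 (8); add 7.
Step 5: cheapest edge leaving the tree is 6 7 (5); add 6.
Step 6: cheapest edge leaving the tree is 3 4 (15); add 3.
Vertex order: 5, 1, 4, 2, 7, 6, 3. The 3rd vertex is 4.

4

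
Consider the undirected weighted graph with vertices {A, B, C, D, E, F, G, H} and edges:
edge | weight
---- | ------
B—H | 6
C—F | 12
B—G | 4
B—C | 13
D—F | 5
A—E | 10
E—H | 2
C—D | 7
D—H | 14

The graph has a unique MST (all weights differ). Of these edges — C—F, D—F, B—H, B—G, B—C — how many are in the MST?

Kruskal's algorithm — process edges by increasing weight (ties by edge label):
E—H (2): add — endpoints in different components.
B—G (4): add — endpoints in different components.
D—F (5): add — endpoints in different components.
B—H (6): add — endpoints in different components.
C—D (7): add — endpoints in different components.
A—E (10): add — endpoints in different components.
C—F (12): skip — C and F already connected.
B—C (13): add — endpoints in different components.
MST edge set: {E—H, B—G, D—F, B—H, C—D, A—E, B—C}.
Of the listed edges, {D—F, B—H, B—G, B—C} are in the MST → 4.

4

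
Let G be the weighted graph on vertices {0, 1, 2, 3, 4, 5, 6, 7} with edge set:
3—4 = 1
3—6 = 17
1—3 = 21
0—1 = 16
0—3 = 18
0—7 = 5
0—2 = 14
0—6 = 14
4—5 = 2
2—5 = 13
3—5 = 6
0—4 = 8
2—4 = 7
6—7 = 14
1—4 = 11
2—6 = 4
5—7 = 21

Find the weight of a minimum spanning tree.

38

Kruskal's algorithm — process edges by increasing weight (ties by edge label):
3—4 (1): add — endpoints in different components.
4—5 (2): add — endpoints in different components.
2—6 (4): add — endpoints in different components.
0—7 (5): add — endpoints in different components.
3—5 (6): skip — 3 and 5 already connected.
2—4 (7): add — endpoints in different components.
0—4 (8): add — endpoints in different components.
1—4 (11): add — endpoints in different components.
MST edges: 3—4, 4—5, 2—6, 0—7, 2—4, 0—4, 1—4; total weight 1+2+4+5+7+8+11 = 38.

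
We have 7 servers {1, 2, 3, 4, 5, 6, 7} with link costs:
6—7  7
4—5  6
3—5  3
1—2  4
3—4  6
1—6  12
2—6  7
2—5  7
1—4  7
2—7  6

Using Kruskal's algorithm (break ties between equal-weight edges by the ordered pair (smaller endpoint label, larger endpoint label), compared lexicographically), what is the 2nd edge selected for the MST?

1-2

Kruskal: consider edges lightest-first.
3—5 (3): add. Components now {1} {2} {3,5} {4} {6} {7}
1—2 (4): add. Components now {1,2} {3,5} {4} {6} {7}
2—7 (6): add. Components now {1,2,7} {3,5} {4} {6}
3—4 (6): add. Components now {1,2,7} {3,4,5} {6}
4—5 (6): skip — 4 and 5 already connected.
1—4 (7): add. Components now {1,2,3,4,5,7} {6}
2—5 (7): skip — 2 and 5 already connected.
2—6 (7): add. Components now {1,2,3,4,5,6,7}
The 2nd edge added is 1—2.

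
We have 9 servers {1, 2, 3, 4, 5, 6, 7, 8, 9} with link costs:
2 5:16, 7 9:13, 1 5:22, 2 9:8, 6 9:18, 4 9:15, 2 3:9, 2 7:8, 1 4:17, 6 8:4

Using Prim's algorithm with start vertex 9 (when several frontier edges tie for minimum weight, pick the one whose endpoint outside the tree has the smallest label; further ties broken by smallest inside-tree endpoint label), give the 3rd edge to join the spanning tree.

2-3

Grow the tree from 9 using Prim:
Step 1: frontier [2 9 8, 7 9 13, 4 9 15, 6 9 18] → take 2 9 (8); add 2.
Step 2: frontier [2 7 8, 2 3 9, 2 5 16, 7 9 13, 4 9 15, 6 9 18] → take 2 7 (8); add 7.
Step 3: frontier [2 3 9, 2 5 16, 4 9 15, 6 9 18] → take 2 3 (9); add 3.
Step 4: frontier [2 5 16, 4 9 15, 6 9 18] → take 4 9 (15); add 4.
Step 5: frontier [2 5 16, 1 4 17, 6 9 18] → take 2 5 (16); add 5.
Step 6: frontier [1 4 17, 1 5 22, 6 9 18] → take 1 4 (17); add 1.
Step 7: frontier [6 9 18] → take 6 9 (18); add 6.
Step 8: frontier [6 8 4] → take 6 8 (4); add 8.
The 3rd edge added is 2 3.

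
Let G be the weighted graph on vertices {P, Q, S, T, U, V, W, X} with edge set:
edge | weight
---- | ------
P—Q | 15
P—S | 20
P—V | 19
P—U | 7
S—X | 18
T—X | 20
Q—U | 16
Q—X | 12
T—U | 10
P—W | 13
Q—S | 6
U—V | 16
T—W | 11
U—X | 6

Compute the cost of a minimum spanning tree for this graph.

68

Kruskal's algorithm — process edges by increasing weight (ties by edge label):
Q—S (6): add — endpoints in different components.
U—X (6): add — endpoints in different components.
P—U (7): add — endpoints in different components.
T—U (10): add — endpoints in different components.
T—W (11): add — endpoints in different components.
Q—X (12): add — endpoints in different components.
P—W (13): skip — W and P already connected.
P—Q (15): skip — Q and P already connected.
Q—U (16): skip — Q and U already connected.
U—V (16): add — endpoints in different components.
MST edges: Q—S, U—X, P—U, T—U, T—W, Q—X, U—V; total weight 6+6+7+10+11+12+16 = 68.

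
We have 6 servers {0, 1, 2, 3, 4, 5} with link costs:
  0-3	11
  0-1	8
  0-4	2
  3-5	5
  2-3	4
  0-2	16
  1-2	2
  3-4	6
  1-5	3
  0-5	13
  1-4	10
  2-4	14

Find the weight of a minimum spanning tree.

17

Sort edges by weight, then run Kruskal:
0-4 (2): add — endpoints in different components.
1-2 (2): add — endpoints in different components.
1-5 (3): add — endpoints in different components.
2-3 (4): add — endpoints in different components.
3-5 (5): skip — 3 and 5 already connected.
3-4 (6): add — endpoints in different components.
MST edges: 0-4, 1-2, 1-5, 2-3, 3-4; total weight 2+2+3+4+6 = 17.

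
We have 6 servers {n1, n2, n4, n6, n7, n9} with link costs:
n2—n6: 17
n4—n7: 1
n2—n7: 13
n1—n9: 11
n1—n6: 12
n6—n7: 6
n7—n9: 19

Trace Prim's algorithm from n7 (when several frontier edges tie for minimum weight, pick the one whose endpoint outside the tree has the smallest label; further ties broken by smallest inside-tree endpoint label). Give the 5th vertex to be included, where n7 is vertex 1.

n9

Prim, starting at n7.
Step 1: cheapest edge leaving the tree is n4—n7 (1); add n4.
Step 2: cheapest edge leaving the tree is n6—n7 (6); add n6.
Step 3: cheapest edge leaving the tree is n1—n6 (12); add n1.
Step 4: cheapest edge leaving the tree is n1—n9 (11); add n9.
Step 5: cheapest edge leaving the tree is n2—n7 (13); add n2.
Vertex order: n7, n4, n6, n1, n9, n2. The 5th vertex is n9.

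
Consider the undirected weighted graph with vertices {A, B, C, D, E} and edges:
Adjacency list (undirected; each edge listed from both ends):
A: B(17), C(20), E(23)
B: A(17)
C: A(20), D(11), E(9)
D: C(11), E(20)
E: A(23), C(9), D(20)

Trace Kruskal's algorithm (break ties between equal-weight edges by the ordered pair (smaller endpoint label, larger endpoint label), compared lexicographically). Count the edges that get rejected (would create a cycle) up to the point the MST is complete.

Kruskal: consider edges lightest-first.
C—E (9): add. Components now {A} {B} {C,E} {D}
C—D (11): add. Components now {A} {B} {C,D,E}
A—B (17): add. Components now {A,B} {C,D,E}
A—C (20): add. Components now {A,B,C,D,E}
Edges rejected before the tree was complete: 0.

0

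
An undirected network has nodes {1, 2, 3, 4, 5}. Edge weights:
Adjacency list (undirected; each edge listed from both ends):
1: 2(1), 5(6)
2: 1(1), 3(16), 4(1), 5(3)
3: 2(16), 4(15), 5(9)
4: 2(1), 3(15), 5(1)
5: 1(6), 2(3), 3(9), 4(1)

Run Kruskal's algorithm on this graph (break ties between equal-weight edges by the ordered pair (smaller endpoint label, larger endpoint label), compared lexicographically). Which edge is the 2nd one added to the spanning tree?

Kruskal's algorithm — process edges by increasing weight (ties by edge label):
1 2 (1): add — endpoints in different components.
2 4 (1): add — endpoints in different components.
4 5 (1): add — endpoints in different components.
2 5 (3): skip — 2 and 5 already connected.
1 5 (6): skip — 1 and 5 already connected.
3 5 (9): add — endpoints in different components.
The 2nd edge added is 2 4.

2-4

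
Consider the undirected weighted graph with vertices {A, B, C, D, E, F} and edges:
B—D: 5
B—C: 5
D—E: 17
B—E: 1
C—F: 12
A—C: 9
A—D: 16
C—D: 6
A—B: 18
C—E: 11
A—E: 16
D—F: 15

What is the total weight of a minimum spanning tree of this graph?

32

Sort edges by weight, then run Kruskal:
B—E (1): add. Components now {A} {B,E} {C} {D} {F}
B—C (5): add. Components now {A} {B,C,E} {D} {F}
B—D (5): add. Components now {A} {B,C,D,E} {F}
C—D (6): skip — C and D already connected.
A—C (9): add. Components now {A,B,C,D,E} {F}
C—E (11): skip — C and E already connected.
C—F (12): add. Components now {A,B,C,D,E,F}
MST edges: B—E, B—C, B—D, A—C, C—F; total weight 1+5+5+9+12 = 32.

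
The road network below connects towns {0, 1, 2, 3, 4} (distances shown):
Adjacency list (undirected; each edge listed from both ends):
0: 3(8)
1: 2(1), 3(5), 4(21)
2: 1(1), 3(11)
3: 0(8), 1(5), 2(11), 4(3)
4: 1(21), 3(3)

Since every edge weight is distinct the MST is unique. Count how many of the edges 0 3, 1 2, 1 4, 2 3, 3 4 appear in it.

Sort edges by weight, then run Kruskal:
1 2 (1): add. Components now {0} {1,2} {3} {4}
3 4 (3): add. Components now {0} {1,2} {3,4}
1 3 (5): add. Components now {0} {1,2,3,4}
0 3 (8): add. Components now {0,1,2,3,4}
MST edge set: {1 2, 3 4, 1 3, 0 3}.
Of the listed edges, {0 3, 1 2, 3 4} are in the MST → 3.

3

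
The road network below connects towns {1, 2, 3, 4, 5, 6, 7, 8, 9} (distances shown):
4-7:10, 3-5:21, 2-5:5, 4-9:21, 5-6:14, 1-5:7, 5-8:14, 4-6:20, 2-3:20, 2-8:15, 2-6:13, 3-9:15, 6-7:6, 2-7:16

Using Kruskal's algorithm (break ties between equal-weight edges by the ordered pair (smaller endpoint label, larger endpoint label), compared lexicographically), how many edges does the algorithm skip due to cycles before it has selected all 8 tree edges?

Sort edges by weight, then run Kruskal:
2-5 (5): add — endpoints in different components.
6-7 (6): add — endpoints in different components.
1-5 (7): add — endpoints in different components.
4-7 (10): add — endpoints in different components.
2-6 (13): add — endpoints in different components.
5-6 (14): skip — 5 and 6 already connected.
5-8 (14): add — endpoints in different components.
2-8 (15): skip — 2 and 8 already connected.
3-9 (15): add — endpoints in different components.
2-7 (16): skip — 2 and 7 already connected.
2-3 (20): add — endpoints in different components.
Edges rejected before the tree was complete: 3.

3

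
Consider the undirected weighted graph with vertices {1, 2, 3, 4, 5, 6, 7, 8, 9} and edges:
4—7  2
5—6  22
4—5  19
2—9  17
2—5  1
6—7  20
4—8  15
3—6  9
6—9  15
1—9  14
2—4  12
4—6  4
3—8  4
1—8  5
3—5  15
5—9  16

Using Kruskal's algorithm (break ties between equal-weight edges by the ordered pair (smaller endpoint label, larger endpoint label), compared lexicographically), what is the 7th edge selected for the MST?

2-4

Kruskal: consider edges lightest-first.
2—5 (1): add — endpoints in different components.
4—7 (2): add — endpoints in different components.
3—8 (4): add — endpoints in different components.
4—6 (4): add — endpoints in different components.
1—8 (5): add — endpoints in different components.
3—6 (9): add — endpoints in different components.
2—4 (12): add — endpoints in different components.
1—9 (14): add — endpoints in different components.
The 7th edge added is 2—4.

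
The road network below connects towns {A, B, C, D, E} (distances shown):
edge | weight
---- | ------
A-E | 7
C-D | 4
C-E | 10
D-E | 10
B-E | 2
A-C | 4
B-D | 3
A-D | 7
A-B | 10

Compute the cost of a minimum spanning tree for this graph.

13

Kruskal: consider edges lightest-first.
B-E (2): add. Components now {A} {B,E} {C} {D}
B-D (3): add. Components now {A} {B,D,E} {C}
A-C (4): add. Components now {A,C} {B,D,E}
C-D (4): add. Components now {A,B,C,D,E}
MST edges: B-E, B-D, A-C, C-D; total weight 2+3+4+4 = 13.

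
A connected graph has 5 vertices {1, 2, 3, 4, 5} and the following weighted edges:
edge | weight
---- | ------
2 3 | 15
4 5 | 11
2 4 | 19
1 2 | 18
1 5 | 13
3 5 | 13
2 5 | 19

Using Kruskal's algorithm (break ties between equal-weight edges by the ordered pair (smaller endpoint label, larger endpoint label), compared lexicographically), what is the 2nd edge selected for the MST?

1-5

Sort edges by weight, then run Kruskal:
4 5 (11): add. Components now {1} {2} {3} {4,5}
1 5 (13): add. Components now {1,4,5} {2} {3}
3 5 (13): add. Components now {1,3,4,5} {2}
2 3 (15): add. Components now {1,2,3,4,5}
The 2nd edge added is 1 5.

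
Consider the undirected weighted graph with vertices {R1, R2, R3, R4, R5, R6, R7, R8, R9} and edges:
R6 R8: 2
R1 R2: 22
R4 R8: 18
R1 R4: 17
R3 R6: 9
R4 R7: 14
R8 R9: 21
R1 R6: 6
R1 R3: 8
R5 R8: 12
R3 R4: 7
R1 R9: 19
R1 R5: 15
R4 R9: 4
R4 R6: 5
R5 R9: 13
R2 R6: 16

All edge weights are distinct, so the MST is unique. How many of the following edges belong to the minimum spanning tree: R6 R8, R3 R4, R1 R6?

Kruskal's algorithm — process edges by increasing weight (ties by edge label):
R6 R8 (2): add — endpoints in different components.
R4 R9 (4): add — endpoints in different components.
R4 R6 (5): add — endpoints in different components.
R1 R6 (6): add — endpoints in different components.
R3 R4 (7): add — endpoints in different components.
R1 R3 (8): skip — R1 and R3 already connected.
R3 R6 (9): skip — R6 and R3 already connected.
R5 R8 (12): add — endpoints in different components.
R5 R9 (13): skip — R9 and R5 already connected.
R4 R7 (14): add — endpoints in different components.
R1 R5 (15): skip — R5 and R1 already connected.
R2 R6 (16): add — endpoints in different components.
MST edge set: {R6 R8, R4 R9, R4 R6, R1 R6, R3 R4, R5 R8, R4 R7, R2 R6}.
Of the listed edges, {R6 R8, R3 R4, R1 R6} are in the MST → 3.

3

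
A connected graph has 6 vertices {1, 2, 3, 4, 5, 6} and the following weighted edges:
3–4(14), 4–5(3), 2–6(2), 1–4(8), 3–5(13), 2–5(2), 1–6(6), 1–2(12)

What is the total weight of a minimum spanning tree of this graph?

26

Kruskal's algorithm — process edges by increasing weight (ties by edge label):
2–5 (2): add — endpoints in different components.
2–6 (2): add — endpoints in different components.
4–5 (3): add — endpoints in different components.
1–6 (6): add — endpoints in different components.
1–4 (8): skip — 1 and 4 already connected.
1–2 (12): skip — 1 and 2 already connected.
3–5 (13): add — endpoints in different components.
MST edges: 2–5, 2–6, 4–5, 1–6, 3–5; total weight 2+2+3+6+13 = 26.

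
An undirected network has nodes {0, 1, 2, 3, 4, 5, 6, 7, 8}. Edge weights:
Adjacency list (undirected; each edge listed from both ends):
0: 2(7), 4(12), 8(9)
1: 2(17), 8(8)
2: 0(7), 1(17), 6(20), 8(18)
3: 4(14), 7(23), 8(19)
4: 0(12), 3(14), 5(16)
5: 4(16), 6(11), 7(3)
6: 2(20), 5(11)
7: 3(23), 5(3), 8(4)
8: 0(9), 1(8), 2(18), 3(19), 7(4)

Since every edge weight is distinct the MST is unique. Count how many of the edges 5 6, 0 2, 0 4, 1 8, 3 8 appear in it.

Sort edges by weight, then run Kruskal:
5 7 (3): add — endpoints in different components.
7 8 (4): add — endpoints in different components.
0 2 (7): add — endpoints in different components.
1 8 (8): add — endpoints in different components.
0 8 (9): add — endpoints in different components.
5 6 (11): add — endpoints in different components.
0 4 (12): add — endpoints in different components.
3 4 (14): add — endpoints in different components.
MST edge set: {5 7, 7 8, 0 2, 1 8, 0 8, 5 6, 0 4, 3 4}.
Of the listed edges, {5 6, 0 2, 0 4, 1 8} are in the MST → 4.

4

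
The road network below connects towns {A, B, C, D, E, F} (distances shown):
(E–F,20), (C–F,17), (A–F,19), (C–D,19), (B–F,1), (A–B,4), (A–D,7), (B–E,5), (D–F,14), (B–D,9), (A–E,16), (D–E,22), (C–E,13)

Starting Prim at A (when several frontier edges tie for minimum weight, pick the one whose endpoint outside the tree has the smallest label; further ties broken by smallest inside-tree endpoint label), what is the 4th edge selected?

Prim's algorithm from A:
Step 1: cheapest edge leaving the tree is A–B (4); add B.
Step 2: cheapest edge leaving the tree is B–F (1); add F.
Step 3: cheapest edge leaving the tree is B–E (5); add E.
Step 4: cheapest edge leaving the tree is A–D (7); add D.
Step 5: cheapest edge leaving the tree is C–E (13); add C.
The 4th edge added is A–D.

A-D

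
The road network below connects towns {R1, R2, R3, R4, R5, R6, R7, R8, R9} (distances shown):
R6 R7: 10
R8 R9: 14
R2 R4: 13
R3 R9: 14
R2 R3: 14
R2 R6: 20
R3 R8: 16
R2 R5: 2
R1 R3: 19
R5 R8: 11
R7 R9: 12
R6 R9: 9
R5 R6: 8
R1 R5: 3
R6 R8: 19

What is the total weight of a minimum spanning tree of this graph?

70

Kruskal's algorithm — process edges by increasing weight (ties by edge label):
R2 R5 (2): add — endpoints in different components.
R1 R5 (3): add — endpoints in different components.
R5 R6 (8): add — endpoints in different components.
R6 R9 (9): add — endpoints in different components.
R6 R7 (10): add — endpoints in different components.
R5 R8 (11): add — endpoints in different components.
R7 R9 (12): skip — R7 and R9 already connected.
R2 R4 (13): add — endpoints in different components.
R2 R3 (14): add — endpoints in different components.
MST edges: R2 R5, R1 R5, R5 R6, R6 R9, R6 R7, R5 R8, R2 R4, R2 R3; total weight 2+3+8+9+10+11+13+14 = 70.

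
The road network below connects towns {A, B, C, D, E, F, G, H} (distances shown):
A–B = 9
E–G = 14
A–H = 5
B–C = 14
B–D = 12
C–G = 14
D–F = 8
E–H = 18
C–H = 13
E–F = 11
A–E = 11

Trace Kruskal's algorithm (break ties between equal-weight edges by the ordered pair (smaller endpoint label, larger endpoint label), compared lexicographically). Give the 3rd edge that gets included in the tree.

A-B

Kruskal: consider edges lightest-first.
A–H (5): add — endpoints in different components.
D–F (8): add — endpoints in different components.
A–B (9): add — endpoints in different components.
A–E (11): add — endpoints in different components.
E–F (11): add — endpoints in different components.
B–D (12): skip — B and D already connected.
C–H (13): add — endpoints in different components.
B–C (14): skip — B and C already connected.
C–G (14): add — endpoints in different components.
The 3rd edge added is A–B.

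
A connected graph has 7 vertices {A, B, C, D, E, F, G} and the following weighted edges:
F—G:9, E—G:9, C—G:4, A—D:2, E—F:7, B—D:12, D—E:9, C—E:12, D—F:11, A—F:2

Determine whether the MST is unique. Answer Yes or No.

No

Kruskal's algorithm — process edges by increasing weight (ties by edge label):
A—D (2): add — endpoints in different components.
A—F (2): add — endpoints in different components.
C—G (4): add — endpoints in different components.
E—F (7): add — endpoints in different components.
D—E (9): skip — D and E already connected.
E—G (9): add — endpoints in different components.
F—G (9): skip — F and G already connected.
D—F (11): skip — D and F already connected.
B—D (12): add — endpoints in different components.
Non-tree edge F—G has weight 9, equal to the heaviest edge on its tree cycle — swapping gives another MST of the same weight. Not unique.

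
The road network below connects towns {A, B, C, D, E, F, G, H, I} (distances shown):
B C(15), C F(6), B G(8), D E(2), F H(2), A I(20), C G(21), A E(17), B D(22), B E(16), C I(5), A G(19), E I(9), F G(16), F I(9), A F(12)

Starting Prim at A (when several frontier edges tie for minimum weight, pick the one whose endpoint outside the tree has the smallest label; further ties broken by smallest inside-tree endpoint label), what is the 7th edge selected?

B-C

Prim, starting at A.
Step 1: cheapest edge leaving the tree is A F (12); add F.
Step 2: cheapest edge leaving the tree is F H (2); add H.
Step 3: cheapest edge leaving the tree is C F (6); add C.
Step 4: cheapest edge leaving the tree is C I (5); add I.
Step 5: cheapest edge leaving the tree is E I (9); add E.
Step 6: cheapest edge leaving the tree is D E (2); add D.
Step 7: cheapest edge leaving the tree is B C (15); add B.
Step 8: cheapest edge leaving the tree is B G (8); add G.
The 7th edge added is B C.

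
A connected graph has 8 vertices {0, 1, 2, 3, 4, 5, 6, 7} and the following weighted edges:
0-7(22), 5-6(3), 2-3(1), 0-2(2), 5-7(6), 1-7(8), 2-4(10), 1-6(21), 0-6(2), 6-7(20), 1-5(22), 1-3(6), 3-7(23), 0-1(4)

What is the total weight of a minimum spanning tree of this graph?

Grow the tree from 4 using Prim:
Step 1: frontier [2-4 10] → take 2-4 (10); add 2.
Step 2: frontier [2-3 1, 0-2 2] → take 2-3 (1); add 3.
Step 3: frontier [0-2 2, 1-3 6, 3-7 23] → take 0-2 (2); add 0.
Step 4: frontier [0-6 2, 0-1 4, 0-7 22, 1-3 6, 3-7 23] → take 0-6 (2); add 6.
Step 5: frontier [0-1 4, 0-7 22, 1-3 6, 3-7 23, 5-6 3, 6-7 20, 1-6 21] → take 5-6 (3); add 5.
Step 6: frontier [0-1 4, 0-7 22, 1-3 6, 3-7 23, 5-7 6, 1-5 22, 6-7 20, 1-6 21] → take 0-1 (4); add 1.
Step 7: frontier [0-7 22, 1-7 8, 3-7 23, 5-7 6, 6-7 20] → take 5-7 (6); add 7.
MST edges: 2-4, 2-3, 0-2, 0-6, 5-6, 0-1, 5-7; total weight 10+1+2+2+3+4+6 = 28.

28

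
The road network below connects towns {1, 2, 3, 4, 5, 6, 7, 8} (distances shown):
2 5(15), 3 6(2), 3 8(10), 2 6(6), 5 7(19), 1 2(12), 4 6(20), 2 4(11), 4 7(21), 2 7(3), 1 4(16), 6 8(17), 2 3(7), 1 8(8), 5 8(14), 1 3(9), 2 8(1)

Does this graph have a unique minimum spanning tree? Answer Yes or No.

Yes

Kruskal's algorithm — process edges by increasing weight (ties by edge label):
2 8 (1): add — endpoints in different components.
3 6 (2): add — endpoints in different components.
2 7 (3): add — endpoints in different components.
2 6 (6): add — endpoints in different components.
2 3 (7): skip — 2 and 3 already connected.
1 8 (8): add — endpoints in different components.
1 3 (9): skip — 1 and 3 already connected.
3 8 (10): skip — 3 and 8 already connected.
2 4 (11): add — endpoints in different components.
1 2 (12): skip — 1 and 2 already connected.
5 8 (14): add — endpoints in different components.
Every non-tree edge has weight strictly greater than the heaviest edge on the tree path between its endpoints, so the MST is unique.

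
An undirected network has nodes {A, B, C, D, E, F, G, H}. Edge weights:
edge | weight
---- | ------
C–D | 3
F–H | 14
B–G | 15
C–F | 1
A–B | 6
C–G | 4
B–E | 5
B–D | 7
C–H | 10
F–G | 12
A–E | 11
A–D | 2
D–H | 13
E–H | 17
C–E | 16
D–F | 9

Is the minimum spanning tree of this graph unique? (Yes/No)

Yes

Kruskal's algorithm — process edges by increasing weight (ties by edge label):
C–F (1): add — endpoints in different components.
A–D (2): add — endpoints in different components.
C–D (3): add — endpoints in different components.
C–G (4): add — endpoints in different components.
B–E (5): add — endpoints in different components.
A–B (6): add — endpoints in different components.
B–D (7): skip — B and D already connected.
D–F (9): skip — D and F already connected.
C–H (10): add — endpoints in different components.
Every non-tree edge has weight strictly greater than the heaviest edge on the tree path between its endpoints, so the MST is unique.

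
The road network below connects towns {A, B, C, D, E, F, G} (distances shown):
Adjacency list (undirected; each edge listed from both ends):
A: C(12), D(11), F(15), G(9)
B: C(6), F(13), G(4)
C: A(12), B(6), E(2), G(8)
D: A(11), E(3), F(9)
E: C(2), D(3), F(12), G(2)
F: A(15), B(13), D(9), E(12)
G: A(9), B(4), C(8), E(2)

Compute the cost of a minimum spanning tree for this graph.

Prim's algorithm from B:
Step 1: frontier [B—G 4, B—C 6, B—F 13] → take B—G (4); add G.
Step 2: frontier [B—C 6, B—F 13, E—G 2, C—G 8, A—G 9] → take E—G (2); add E.
Step 3: frontier [B—C 6, B—F 13, C—E 2, D—E 3, E—F 12, C—G 8, A—G 9] → take C—E (2); add C.
Step 4: frontier [B—F 13, A—C 12, D—E 3, E—F 12, A—G 9] → take D—E (3); add D.
Step 5: frontier [B—F 13, A—C 12, D—F 9, A—D 11, E—F 12, A—G 9] → take A—G (9); add A.
Step 6: frontier [A—F 15, B—F 13, D—F 9, E—F 12] → take D—F (9); add F.
MST edges: B—G, E—G, C—E, D—E, A—G, D—F; total weight 4+2+2+3+9+9 = 29.

29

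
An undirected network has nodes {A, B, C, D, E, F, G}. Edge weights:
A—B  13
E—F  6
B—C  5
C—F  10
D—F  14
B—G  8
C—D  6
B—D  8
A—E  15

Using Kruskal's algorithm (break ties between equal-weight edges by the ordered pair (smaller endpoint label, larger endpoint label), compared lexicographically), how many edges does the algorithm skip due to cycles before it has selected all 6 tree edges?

1

Kruskal: consider edges lightest-first.
B—C (5): add — endpoints in different components.
C—D (6): add — endpoints in different components.
E—F (6): add — endpoints in different components.
B—D (8): skip — B and D already connected.
B—G (8): add — endpoints in different components.
C—F (10): add — endpoints in different components.
A—B (13): add — endpoints in different components.
Edges rejected before the tree was complete: 1.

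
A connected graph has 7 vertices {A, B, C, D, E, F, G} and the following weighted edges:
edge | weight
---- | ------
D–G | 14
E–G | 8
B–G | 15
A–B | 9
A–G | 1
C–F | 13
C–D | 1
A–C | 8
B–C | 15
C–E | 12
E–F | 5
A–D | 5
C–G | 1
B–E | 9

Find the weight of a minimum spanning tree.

25

Grow the tree from G using Prim:
Step 1: frontier [A–G 1, C–G 1, E–G 8, D–G 14, B–G 15] → take A–G (1); add A.
Step 2: frontier [A–D 5, A–C 8, A–B 9, C–G 1, E–G 8, D–G 14, B–G 15] → take C–G (1); add C.
Step 3: frontier [A–D 5, A–B 9, C–D 1, C–E 12, C–F 13, B–C 15, E–G 8, D–G 14, B–G 15] → take C–D (1); add D.
Step 4: frontier [A–B 9, C–E 12, C–F 13, B–C 15, E–G 8, B–G 15] → take E–G (8); add E.
Step 5: frontier [A–B 9, C–F 13, B–C 15, E–F 5, B–E 9, B–G 15] → take E–F (5); add F.
Step 6: frontier [A–B 9, B–C 15, B–E 9, B–G 15] → take A–B (9); add B.
MST edges: A–G, C–G, C–D, E–G, E–F, A–B; total weight 1+1+1+8+5+9 = 25.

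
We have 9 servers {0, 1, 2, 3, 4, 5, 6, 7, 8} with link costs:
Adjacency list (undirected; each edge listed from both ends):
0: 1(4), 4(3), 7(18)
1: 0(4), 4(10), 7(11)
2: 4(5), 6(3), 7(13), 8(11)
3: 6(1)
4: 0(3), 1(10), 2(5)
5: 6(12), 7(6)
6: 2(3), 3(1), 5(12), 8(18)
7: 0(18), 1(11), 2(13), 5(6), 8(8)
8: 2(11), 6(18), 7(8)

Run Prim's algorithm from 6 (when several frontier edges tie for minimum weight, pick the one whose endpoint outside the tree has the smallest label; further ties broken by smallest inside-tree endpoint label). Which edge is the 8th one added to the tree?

Prim, starting at 6.
Step 1: cheapest edge leaving the tree is 3—6 (1); add 3.
Step 2: cheapest edge leaving the tree is 2—6 (3); add 2.
Step 3: cheapest edge leaving the tree is 2—4 (5); add 4.
Step 4: cheapest edge leaving the tree is 0—4 (3); add 0.
Step 5: cheapest edge leaving the tree is 0—1 (4); add 1.
Step 6: cheapest edge leaving the tree is 1—7 (11); add 7.
Step 7: cheapest edge leaving the tree is 5—7 (6); add 5.
Step 8: cheapest edge leaving the tree is 7—8 (8); add 8.
The 8th edge added is 7—8.

7-8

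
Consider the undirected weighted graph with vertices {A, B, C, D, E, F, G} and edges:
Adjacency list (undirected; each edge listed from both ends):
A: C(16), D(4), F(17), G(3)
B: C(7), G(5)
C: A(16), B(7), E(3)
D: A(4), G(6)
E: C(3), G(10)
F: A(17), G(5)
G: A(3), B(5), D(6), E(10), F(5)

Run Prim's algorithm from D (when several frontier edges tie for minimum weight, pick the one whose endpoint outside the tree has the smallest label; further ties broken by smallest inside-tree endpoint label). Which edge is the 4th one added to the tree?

F-G

Prim's algorithm from D:
Step 1: cheapest edge leaving the tree is A—D (4); add A.
Step 2: cheapest edge leaving the tree is A—G (3); add G.
Step 3: cheapest edge leaving the tree is B—G (5); add B.
Step 4: cheapest edge leaving the tree is F—G (5); add F.
Step 5: cheapest edge leaving the tree is B—C (7); add C.
Step 6: cheapest edge leaving the tree is C—E (3); add E.
The 4th edge added is F—G.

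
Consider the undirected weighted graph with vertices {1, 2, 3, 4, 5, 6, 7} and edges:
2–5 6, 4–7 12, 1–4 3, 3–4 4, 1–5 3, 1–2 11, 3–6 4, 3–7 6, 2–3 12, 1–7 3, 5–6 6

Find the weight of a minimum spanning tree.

Grow the tree from 3 using Prim:
Step 1: cheapest edge leaving the tree is 3–4 (4); add 4.
Step 2: cheapest edge leaving the tree is 1–4 (3); add 1.
Step 3: cheapest edge leaving the tree is 1–5 (3); add 5.
Step 4: cheapest edge leaving the tree is 1–7 (3); add 7.
Step 5: cheapest edge leaving the tree is 3–6 (4); add 6.
Step 6: cheapest edge leaving the tree is 2–5 (6); add 2.
MST edges: 3–4, 1–4, 1–5, 1–7, 3–6, 2–5; total weight 4+3+3+3+4+6 = 23.

23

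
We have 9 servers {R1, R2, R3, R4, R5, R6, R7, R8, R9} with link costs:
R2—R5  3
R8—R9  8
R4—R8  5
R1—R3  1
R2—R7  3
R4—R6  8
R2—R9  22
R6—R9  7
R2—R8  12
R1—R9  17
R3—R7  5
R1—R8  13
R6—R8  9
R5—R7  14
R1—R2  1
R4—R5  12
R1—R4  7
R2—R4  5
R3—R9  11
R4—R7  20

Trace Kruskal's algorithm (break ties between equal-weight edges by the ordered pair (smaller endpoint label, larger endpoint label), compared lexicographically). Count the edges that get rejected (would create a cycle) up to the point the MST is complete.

Kruskal's algorithm — process edges by increasing weight (ties by edge label):
R1—R2 (1): add — endpoints in different components.
R1—R3 (1): add — endpoints in different components.
R2—R5 (3): add — endpoints in different components.
R2—R7 (3): add — endpoints in different components.
R2—R4 (5): add — endpoints in different components.
R3—R7 (5): skip — R3 and R7 already connected.
R4—R8 (5): add — endpoints in different components.
R1—R4 (7): skip — R4 and R1 already connected.
R6—R9 (7): add — endpoints in different components.
R4—R6 (8): add — endpoints in different components.
Edges rejected before the tree was complete: 2.

2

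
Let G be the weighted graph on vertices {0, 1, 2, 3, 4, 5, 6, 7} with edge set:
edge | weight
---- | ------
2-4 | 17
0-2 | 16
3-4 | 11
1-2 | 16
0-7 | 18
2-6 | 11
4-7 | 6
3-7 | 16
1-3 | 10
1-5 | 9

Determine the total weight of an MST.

79

Prim, starting at 5.
Step 1: frontier [1-5 9] → take 1-5 (9); add 1.
Step 2: frontier [1-3 10, 1-2 16] → take 1-3 (10); add 3.
Step 3: frontier [1-2 16, 3-4 11, 3-7 16] → take 3-4 (11); add 4.
Step 4: frontier [1-2 16, 3-7 16, 4-7 6, 2-4 17] → take 4-7 (6); add 7.
Step 5: frontier [1-2 16, 2-4 17, 0-7 18] → take 1-2 (16); add 2.
Step 6: frontier [2-6 11, 0-2 16, 0-7 18] → take 2-6 (11); add 6.
Step 7: frontier [0-2 16, 0-7 18] → take 0-2 (16); add 0.
MST edges: 1-5, 1-3, 3-4, 4-7, 1-2, 2-6, 0-2; total weight 9+10+11+6+16+11+16 = 79.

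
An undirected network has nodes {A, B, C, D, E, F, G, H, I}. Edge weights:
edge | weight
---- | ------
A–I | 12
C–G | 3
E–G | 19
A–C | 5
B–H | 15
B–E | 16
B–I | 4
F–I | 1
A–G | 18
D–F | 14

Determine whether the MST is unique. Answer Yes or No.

Kruskal: consider edges lightest-first.
F–I (1): add — endpoints in different components.
C–G (3): add — endpoints in different components.
B–I (4): add — endpoints in different components.
A–C (5): add — endpoints in different components.
A–I (12): add — endpoints in different components.
D–F (14): add — endpoints in different components.
B–H (15): add — endpoints in different components.
B–E (16): add — endpoints in different components.
Every non-tree edge has weight strictly greater than the heaviest edge on the tree path between its endpoints, so the MST is unique.

Yes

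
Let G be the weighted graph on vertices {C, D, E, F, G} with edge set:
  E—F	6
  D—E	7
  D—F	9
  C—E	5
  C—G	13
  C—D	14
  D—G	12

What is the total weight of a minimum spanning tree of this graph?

30

Prim, starting at F.
Step 1: frontier [E—F 6, D—F 9] → take E—F (6); add E.
Step 2: frontier [C—E 5, D—E 7, D—F 9] → take C—E (5); add C.
Step 3: frontier [C—G 13, C—D 14, D—E 7, D—F 9] → take D—E (7); add D.
Step 4: frontier [C—G 13, D—G 12] → take D—G (12); add G.
MST edges: E—F, C—E, D—E, D—G; total weight 6+5+7+12 = 30.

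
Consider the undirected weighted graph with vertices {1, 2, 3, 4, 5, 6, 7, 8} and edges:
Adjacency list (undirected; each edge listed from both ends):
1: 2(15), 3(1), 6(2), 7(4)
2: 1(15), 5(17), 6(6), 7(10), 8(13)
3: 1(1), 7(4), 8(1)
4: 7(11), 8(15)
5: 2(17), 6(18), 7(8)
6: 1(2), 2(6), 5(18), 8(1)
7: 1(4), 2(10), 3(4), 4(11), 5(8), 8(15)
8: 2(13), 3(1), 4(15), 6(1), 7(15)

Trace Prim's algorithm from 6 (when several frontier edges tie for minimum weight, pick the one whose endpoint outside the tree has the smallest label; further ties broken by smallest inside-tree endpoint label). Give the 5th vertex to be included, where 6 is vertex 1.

Grow the tree from 6 using Prim:
Step 1: cheapest edge leaving the tree is 6—8 (1); add 8.
Step 2: cheapest edge leaving the tree is 3—8 (1); add 3.
Step 3: cheapest edge leaving the tree is 1—3 (1); add 1.
Step 4: cheapest edge leaving the tree is 1—7 (4); add 7.
Step 5: cheapest edge leaving the tree is 2—6 (6); add 2.
Step 6: cheapest edge leaving the tree is 5—7 (8); add 5.
Step 7: cheapest edge leaving the tree is 4—7 (11); add 4.
Vertex order: 6, 8, 3, 1, 7, 2, 5, 4. The 5th vertex is 7.

7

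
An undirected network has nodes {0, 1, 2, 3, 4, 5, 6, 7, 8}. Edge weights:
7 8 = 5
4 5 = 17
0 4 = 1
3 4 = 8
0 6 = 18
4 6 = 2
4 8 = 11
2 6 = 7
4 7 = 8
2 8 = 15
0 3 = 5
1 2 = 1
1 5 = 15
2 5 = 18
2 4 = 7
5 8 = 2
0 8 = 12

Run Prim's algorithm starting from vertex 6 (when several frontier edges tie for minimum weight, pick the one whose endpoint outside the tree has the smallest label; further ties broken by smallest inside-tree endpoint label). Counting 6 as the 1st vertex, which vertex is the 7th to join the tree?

Prim, starting at 6.
Step 1: cheapest edge leaving the tree is 4 6 (2); add 4.
Step 2: cheapest edge leaving the tree is 0 4 (1); add 0.
Step 3: cheapest edge leaving the tree is 0 3 (5); add 3.
Step 4: cheapest edge leaving the tree is 2 4 (7); add 2.
Step 5: cheapest edge leaving the tree is 1 2 (1); add 1.
Step 6: cheapest edge leaving the tree is 4 7 (8); add 7.
Step 7: cheapest edge leaving the tree is 7 8 (5); add 8.
Step 8: cheapest edge leaving the tree is 5 8 (2); add 5.
Vertex order: 6, 4, 0, 3, 2, 1, 7, 8, 5. The 7th vertex is 7.

7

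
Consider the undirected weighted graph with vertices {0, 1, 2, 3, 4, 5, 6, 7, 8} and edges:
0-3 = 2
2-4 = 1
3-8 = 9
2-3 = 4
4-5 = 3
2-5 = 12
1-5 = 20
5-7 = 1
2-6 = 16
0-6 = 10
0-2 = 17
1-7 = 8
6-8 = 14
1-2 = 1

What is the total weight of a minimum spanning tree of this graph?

31

Kruskal's algorithm — process edges by increasing weight (ties by edge label):
1-2 (1): add — endpoints in different components.
2-4 (1): add — endpoints in different components.
5-7 (1): add — endpoints in different components.
0-3 (2): add — endpoints in different components.
4-5 (3): add — endpoints in different components.
2-3 (4): add — endpoints in different components.
1-7 (8): skip — 1 and 7 already connected.
3-8 (9): add — endpoints in different components.
0-6 (10): add — endpoints in different components.
MST edges: 1-2, 2-4, 5-7, 0-3, 4-5, 2-3, 3-8, 0-6; total weight 1+1+1+2+3+4+9+10 = 31.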